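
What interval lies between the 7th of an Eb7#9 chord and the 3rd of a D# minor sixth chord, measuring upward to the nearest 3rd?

augmented third

Eb7#9 has Db as its 7th, and D# minor sixth has F# as its 3rd.
3 letter names make it a third; at 5 semitones (a half step wider than major) the quality is augmented.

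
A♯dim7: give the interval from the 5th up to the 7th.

minor third

The chord tones of A♯ diminished seventh are A♯–C♯–E–G.
5th = E; 7th = G.
E up to G is 3 semitones, a half step narrower than a major third, so the interval is minor.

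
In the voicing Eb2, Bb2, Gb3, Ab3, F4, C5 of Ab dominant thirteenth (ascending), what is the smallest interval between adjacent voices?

Adjacent intervals: Eb2→Bb2 = perfect fifth; Bb2→Gb3 = minor sixth; Gb3→Ab3 = major second; Ab3→F4 = major sixth; F4→C5 = perfect fifth.
The smallest is Gb3 to Ab3, a major second (2 semitones).

major second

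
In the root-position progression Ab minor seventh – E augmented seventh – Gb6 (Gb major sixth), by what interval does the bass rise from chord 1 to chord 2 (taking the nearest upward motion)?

augmented 5th

The roots are Ab and E.
Ab up to E is 8 semitones, a half step wider than a perfect fifth, so the interval is augmented.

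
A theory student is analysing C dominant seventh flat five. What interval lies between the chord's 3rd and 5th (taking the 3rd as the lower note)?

C7b5 (C dominant seventh flat five): C, E, Gb, Bb.
So we need the interval from E up to Gb.
From E to Gb: 2 semitones over a third = diminished.

diminished third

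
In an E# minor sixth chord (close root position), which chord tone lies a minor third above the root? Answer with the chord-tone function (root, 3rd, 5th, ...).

Spelling the chord: E#-G#-B#-C##.
The root is E#. A minor third above E# is G#.
G# is the chord's 3rd.

3rd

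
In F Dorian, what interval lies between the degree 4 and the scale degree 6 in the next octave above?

The scale runs F G Ab Bb C D Eb.
The degree 4 is Bb and the 6th degree (up an octave) is D.
Bb up to D spans 10 letter names and 16 semitones — a major tenth.

major tenth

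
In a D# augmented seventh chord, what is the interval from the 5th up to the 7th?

diminished third

D#7#5 (D# augmented seventh): D# F## A## C#.
5th = A##; 7th = C#.
3 letter names make it a third; at 2 semitones (a whole step narrower than major) the quality is diminished.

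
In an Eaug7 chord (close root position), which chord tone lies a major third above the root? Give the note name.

G#

E7#5 is spelled E-G#-B#-D.
The root is E. A major third above E is G#.
G# is the chord's 3rd.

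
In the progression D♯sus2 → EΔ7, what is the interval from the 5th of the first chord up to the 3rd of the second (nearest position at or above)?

The 5th of D♯sus2 is A♯; the 3rd of EΔ7 is G♯.
7 letter names make it a seventh; at 10 semitones (a half step narrower than major) the quality is minor.

minor 7th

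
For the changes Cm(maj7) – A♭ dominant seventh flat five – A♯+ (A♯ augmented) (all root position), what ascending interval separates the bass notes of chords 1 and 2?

minor 6th

The roots are C and A♭.
C up to A♭ is 8 semitones, a half step narrower than a major sixth, so the interval is minor.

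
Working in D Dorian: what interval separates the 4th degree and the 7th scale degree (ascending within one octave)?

perfect fourth

Spelling D Dorian: D E F G A B C.
So we need the interval from G up to C.
From G to C is 5 semitones, exactly the perfect fourth.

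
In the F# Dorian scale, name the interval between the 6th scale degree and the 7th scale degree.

minor second

The scale runs F# G# A B C# D# E.
The 6th scale degree is D# and the degree 7 is E.
From D# to E: 1 semitone over a second = minor.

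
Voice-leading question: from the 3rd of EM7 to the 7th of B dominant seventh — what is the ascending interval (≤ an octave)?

minor second

The 3rd of EM7 is G#; the 7th of B dominant seventh is A.
From G# to A: 1 semitone over a second = minor.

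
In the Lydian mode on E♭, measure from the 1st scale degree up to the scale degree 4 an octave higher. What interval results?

E♭ lydian: E♭ F G A B♭ C D.
The 1st scale degree is E♭ and the scale degree 4 (up an octave) is A.
From E♭ to A: 18 semitones over an eleventh = augmented.

augmented 11th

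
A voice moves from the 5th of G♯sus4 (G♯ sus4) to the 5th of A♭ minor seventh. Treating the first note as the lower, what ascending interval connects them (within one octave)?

d2

The 5th of G♯sus4 (G♯ sus4) is D♯; the 5th of A♭ minor seventh is E♭.
2 letter names make it a second; at 0 semitones (a whole step narrower than major) the quality is diminished.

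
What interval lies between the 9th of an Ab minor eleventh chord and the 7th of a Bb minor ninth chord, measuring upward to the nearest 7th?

minor 7th

Ab minor eleventh has Bb as its 9th, and Bb minor ninth has Ab as its 7th.
Bb up to Ab is 10 semitones, a half step narrower than a major seventh, so the interval is minor.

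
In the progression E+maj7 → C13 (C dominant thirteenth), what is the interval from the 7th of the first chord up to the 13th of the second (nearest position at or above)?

E+maj7 has D# as its 7th, and C13 (C dominant thirteenth) has A as its 13th.
D# up to A is 6 semitones, a half step narrower than a perfect fifth, so the interval is diminished.

d5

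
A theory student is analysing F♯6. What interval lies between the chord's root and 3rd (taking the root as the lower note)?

F♯6 (F♯ major sixth): F♯ A♯ C♯ D♯.
The root is F♯ and the 3rd is A♯.
Counting 3 letters and 4 half steps from F♯ gives a major third.

major third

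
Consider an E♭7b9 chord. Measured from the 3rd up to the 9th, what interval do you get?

E♭7b9: E♭–G–B♭–D♭–F♭.
3rd = G; 9th = F♭.
7 letter names make it a seventh; at 9 semitones (a whole step narrower than major) the quality is diminished.

diminished seventh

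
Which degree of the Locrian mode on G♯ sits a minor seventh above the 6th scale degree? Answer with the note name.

D

The scale is G♯ A B C♯ D E F♯.
The 6th scale degree is E; a minor seventh above that is D — scale degree 5.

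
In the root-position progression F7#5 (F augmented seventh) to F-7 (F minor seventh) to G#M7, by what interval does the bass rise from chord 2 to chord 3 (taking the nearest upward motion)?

augmented 2nd

The roots are F and G#.
From F to G#: 3 semitones over a second = augmented.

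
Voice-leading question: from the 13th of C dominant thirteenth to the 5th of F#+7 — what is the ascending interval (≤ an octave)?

The 13th of C dominant thirteenth is A; the 5th of F#+7 is C##.
From A to C##: 5 semitones over a third = augmented.

augmented third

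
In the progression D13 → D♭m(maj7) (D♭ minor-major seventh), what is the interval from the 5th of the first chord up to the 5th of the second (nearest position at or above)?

The 5th of D13 is A; the 5th of D♭m(maj7) (D♭ minor-major seventh) is A♭.
A up to A♭ is 11 semitones, a half step narrower than a perfect octave, so the interval is diminished.

diminished 8th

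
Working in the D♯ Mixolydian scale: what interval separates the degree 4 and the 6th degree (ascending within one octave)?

Spelling the D♯ Mixolydian scale: D♯ E♯ F𝄪 G♯ A♯ B♯ C♯.
Degree 4 = G♯; 6th degree = B♯.
From G♯ to B♯ is 4 semitones, exactly the major third.

major third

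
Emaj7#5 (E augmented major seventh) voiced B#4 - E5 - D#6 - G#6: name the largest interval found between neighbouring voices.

major seventh

Adjacent intervals: B#4→E5 = diminished fourth; E5→D#6 = major seventh; D#6→G#6 = perfect fourth.
The largest is E5 to D#6, a major seventh (11 semitones).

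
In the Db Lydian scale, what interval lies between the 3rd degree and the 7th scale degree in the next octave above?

perfect twelfth

Spelling the Db Lydian scale: Db Eb F G Ab Bb C.
That puts F below C.
From F to C is 19 semitones, exactly the perfect twelfth.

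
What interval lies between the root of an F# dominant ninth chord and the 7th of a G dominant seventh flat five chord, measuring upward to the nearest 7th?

diminished octave

F# dominant ninth has F# as its root, and G dominant seventh flat five has F as its 7th.
From F# to F: 11 semitones over an octave = diminished.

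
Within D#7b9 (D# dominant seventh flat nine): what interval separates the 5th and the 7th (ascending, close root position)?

minor third

D#7b9 (D# dominant seventh flat nine) is spelled D#–F##–A#–C#–E.
That puts A# below C#.
From A# to C#: 3 semitones over a third = minor.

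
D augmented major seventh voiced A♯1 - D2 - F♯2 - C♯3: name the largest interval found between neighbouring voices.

Adjacent intervals: A♯1→D2 = diminished fourth; D2→F♯2 = major third; F♯2→C♯3 = perfect fifth.
The largest is F♯2 to C♯3, a perfect fifth (7 semitones).

perfect fifth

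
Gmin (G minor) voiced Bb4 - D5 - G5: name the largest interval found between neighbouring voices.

Adjacent intervals: Bb4→D5 = major third; D5→G5 = perfect fourth.
The largest is D5 to G5, a perfect fourth (5 semitones).

perfect 4th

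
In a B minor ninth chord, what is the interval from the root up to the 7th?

minor seventh

B minor ninth is spelled B–D–F#–A–C#.
Root = B; 7th = A.
B up to A is 10 semitones, a half step narrower than a major seventh, so the interval is minor.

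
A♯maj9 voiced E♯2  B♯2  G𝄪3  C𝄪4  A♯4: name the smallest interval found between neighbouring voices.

perfect 4th

Adjacent intervals: E♯2→B♯2 = perfect fifth; B♯2→G𝄪3 = major sixth; G𝄪3→C𝄪4 = perfect fourth; C𝄪4→A♯4 = minor sixth.
The smallest is G𝄪3 to C𝄪4, a perfect fourth (5 semitones).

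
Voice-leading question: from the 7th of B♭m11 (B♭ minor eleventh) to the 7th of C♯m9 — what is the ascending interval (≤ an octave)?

A2

B♭m11 (B♭ minor eleventh) has A♭ as its 7th, and C♯m9 has B as its 7th.
2 letter names make it a second; at 3 semitones (a half step wider than major) the quality is augmented.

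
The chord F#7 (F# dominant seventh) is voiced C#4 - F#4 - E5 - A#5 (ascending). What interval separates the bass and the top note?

The outer voices are C#4 and A#5.
From C# to A# is 21 semitones, exactly the major thirteenth.

major 13th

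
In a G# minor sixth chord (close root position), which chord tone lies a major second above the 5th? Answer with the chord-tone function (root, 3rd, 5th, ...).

G#m6: G# B D# E#.
The 5th is D#. A major second above D# is E#.
E# is the chord's 6th.

6th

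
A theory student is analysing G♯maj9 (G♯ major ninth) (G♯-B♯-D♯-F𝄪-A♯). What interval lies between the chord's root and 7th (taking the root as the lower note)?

The root is G♯ and the 7th is F𝄪.
Counting 7 letters and 11 half steps from G♯ gives a major seventh.

major seventh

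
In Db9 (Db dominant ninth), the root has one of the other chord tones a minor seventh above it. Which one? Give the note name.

Cb

Db dominant ninth: Db F Ab Cb Eb.
The root is Db. A minor seventh above Db is Cb.
Cb is the chord's 7th.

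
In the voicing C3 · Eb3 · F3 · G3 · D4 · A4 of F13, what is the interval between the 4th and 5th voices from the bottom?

perfect 5th

Those voices are G3 and D4.
From G to D is 7 semitones, exactly the perfect fifth.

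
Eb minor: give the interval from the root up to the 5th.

The chord tones of Ebmin (Eb minor) are Eb-Gb-Bb.
So we need the interval from Eb up to Bb.
From Eb to Bb is 7 semitones, exactly the perfect fifth.

perfect fifth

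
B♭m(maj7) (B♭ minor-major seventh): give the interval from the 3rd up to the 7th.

augmented 5th

B♭mM7 (B♭ minor-major seventh): B♭–D♭–F–A.
That puts D♭ below A.
5 letter names make it a fifth; at 8 semitones (a half step wider than perfect) the quality is augmented.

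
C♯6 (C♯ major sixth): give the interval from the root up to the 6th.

C♯6 (C♯ major sixth): C♯–E♯–G♯–A♯.
That puts C♯ below A♯.
C♯ up to A♯ spans 6 letter names and 9 semitones — a major sixth.

M6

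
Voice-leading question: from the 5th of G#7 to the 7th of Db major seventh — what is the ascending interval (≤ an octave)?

diminished seventh

G#7 has D# as its 5th, and Db major seventh has C as its 7th.
From D# to C: 9 semitones over a seventh = diminished.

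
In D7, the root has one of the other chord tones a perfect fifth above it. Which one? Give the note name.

A

The chord tones of D7 (D dominant seventh) are D F♯ A C.
The root is D. A perfect fifth above D is A.
A is the chord's 5th.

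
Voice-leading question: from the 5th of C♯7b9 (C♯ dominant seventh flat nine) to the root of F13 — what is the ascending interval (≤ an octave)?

d7

The 5th of C♯7b9 (C♯ dominant seventh flat nine) is G♯; the root of F13 is F.
G♯ up to F is 9 semitones, a whole step narrower than a major seventh, so the interval is diminished.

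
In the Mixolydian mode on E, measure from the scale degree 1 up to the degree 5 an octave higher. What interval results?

perfect 12th

E mixolydian: E F♯ G♯ A B C♯ D.
Scale degree 1 = E; scale degree 5 (up an octave) = B.
Counting 12 letters and 19 half steps from E gives a perfect twelfth.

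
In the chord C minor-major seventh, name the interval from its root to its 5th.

P5

Spelling the chord: C E♭ G B.
That puts C below G.
C up to G spans 5 letter names and 7 semitones — a perfect fifth.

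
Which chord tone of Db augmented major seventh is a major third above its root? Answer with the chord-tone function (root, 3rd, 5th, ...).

Spelling the chord: Db–F–A–C.
The root is Db. A major third above Db is F.
F is the chord's 3rd.

3rd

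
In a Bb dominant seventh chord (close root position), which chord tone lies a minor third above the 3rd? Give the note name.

F

Spelling the chord: Bb–D–F–Ab.
The 3rd is D. A minor third above D is F.
F is the chord's 5th.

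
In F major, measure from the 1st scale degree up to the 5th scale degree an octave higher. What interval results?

Spelling F major: F G A Bb C D E.
The 1st scale degree is F and the scale degree 5 (up an octave) is C.
Counting 12 letters and 19 half steps from F gives a perfect twelfth.

perfect twelfth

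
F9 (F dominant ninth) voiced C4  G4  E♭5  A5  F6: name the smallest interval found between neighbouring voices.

Adjacent intervals: C4→G4 = perfect fifth; G4→E♭5 = minor sixth; E♭5→A5 = augmented fourth; A5→F6 = minor sixth.
The smallest is E♭5 to A5, an augmented fourth (6 semitones).

augmented fourth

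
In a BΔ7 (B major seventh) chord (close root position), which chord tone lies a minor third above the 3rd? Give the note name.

F#

BΔ7: B, D#, F#, A#.
The 3rd is D#. A minor third above D# is F#.
F# is the chord's 5th.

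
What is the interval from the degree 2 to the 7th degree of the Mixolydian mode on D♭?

minor sixth

D♭ mixolydian: D♭ E♭ F G♭ A♭ B♭ C♭.
Degree 2 = E♭; scale degree 7 = C♭.
E♭ up to C♭ is 8 semitones, a half step narrower than a major sixth, so the interval is minor.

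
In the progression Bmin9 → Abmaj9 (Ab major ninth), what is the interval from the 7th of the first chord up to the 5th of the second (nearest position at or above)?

Bmin9 has A as its 7th, and Abmaj9 (Ab major ninth) has Eb as its 5th.
A up to Eb is 6 semitones, a half step narrower than a perfect fifth, so the interval is diminished.

d5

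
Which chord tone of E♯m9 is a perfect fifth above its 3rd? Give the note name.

D#

Spelling the chord: E♯ G♯ B♯ D♯ F𝄪.
The 3rd is G♯. A perfect fifth above G♯ is D♯.
D♯ is the chord's 7th.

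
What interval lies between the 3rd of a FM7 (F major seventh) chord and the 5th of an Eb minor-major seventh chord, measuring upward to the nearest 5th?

The 3rd of FM7 (F major seventh) is A; the 5th of Eb minor-major seventh is Bb.
2 letter names make it a second; at 1 semitone (a half step narrower than major) the quality is minor.

minor second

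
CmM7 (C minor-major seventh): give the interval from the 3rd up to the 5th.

The chord tones of CmM7 are C–Eb–G–B.
The 3rd is Eb and the 5th is G.
Eb up to G spans 3 letter names and 4 semitones — a major third.

major 3rd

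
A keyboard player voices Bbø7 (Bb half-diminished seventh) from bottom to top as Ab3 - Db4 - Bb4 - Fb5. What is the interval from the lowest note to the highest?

minor thirteenth

The outer voices are Ab3 and Fb5.
Ab up to Fb is 20 semitones, a half step narrower than a major thirteenth, so the interval is minor.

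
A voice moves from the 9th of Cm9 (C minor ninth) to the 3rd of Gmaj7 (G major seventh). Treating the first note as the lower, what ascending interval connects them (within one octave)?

Cm9 (C minor ninth) has D as its 9th, and Gmaj7 (G major seventh) has B as its 3rd.
Counting 6 letters and 9 half steps from D gives a major sixth.

major sixth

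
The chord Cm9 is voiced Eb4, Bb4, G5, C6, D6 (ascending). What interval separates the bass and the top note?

The outer voices are Eb4 and D6.
Eb up to D spans 14 letter names and 23 semitones — a major fourteenth.

M14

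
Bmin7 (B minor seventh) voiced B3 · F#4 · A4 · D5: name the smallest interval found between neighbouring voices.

minor 3rd

Adjacent intervals: B3→F#4 = perfect fifth; F#4→A4 = minor third; A4→D5 = perfect fourth.
The smallest is F#4 to A4, a minor third (3 semitones).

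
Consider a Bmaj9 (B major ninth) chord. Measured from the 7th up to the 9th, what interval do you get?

Spelling the chord: B-D#-F#-A#-C#.
The 7th is A# and the 9th is C#.
3 letter names make it a third; at 3 semitones (a half step narrower than major) the quality is minor.

minor third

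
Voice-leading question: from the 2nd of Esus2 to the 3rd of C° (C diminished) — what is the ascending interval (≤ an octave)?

Esus2 has F♯ as its 2nd, and C° (C diminished) has E♭ as its 3rd.
From F♯ to E♭: 9 semitones over a seventh = diminished.

d7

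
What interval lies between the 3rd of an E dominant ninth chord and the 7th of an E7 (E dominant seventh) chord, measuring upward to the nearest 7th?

The 3rd of E dominant ninth is G♯; the 7th of E7 (E dominant seventh) is D.
5 letter names make it a fifth; at 6 semitones (a half step narrower than perfect) the quality is diminished.

diminished fifth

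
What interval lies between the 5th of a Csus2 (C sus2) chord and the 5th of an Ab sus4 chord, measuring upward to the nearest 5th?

minor sixth

The 5th of Csus2 (C sus2) is G; the 5th of Ab sus4 is Eb.
G up to Eb is 8 semitones, a half step narrower than a major sixth, so the interval is minor.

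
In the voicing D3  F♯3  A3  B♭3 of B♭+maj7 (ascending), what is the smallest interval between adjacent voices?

Adjacent intervals: D3→F♯3 = major third; F♯3→A3 = minor third; A3→B♭3 = minor second.
The smallest is A3 to B♭3, a minor second (1 semitone).

m2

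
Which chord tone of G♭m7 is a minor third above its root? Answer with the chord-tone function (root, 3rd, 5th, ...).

G♭m7 (G♭ minor seventh) is spelled G♭-B𝄫-D♭-F♭.
The root is G♭. A minor third above G♭ is B𝄫.
B𝄫 is the chord's 3rd.

3rd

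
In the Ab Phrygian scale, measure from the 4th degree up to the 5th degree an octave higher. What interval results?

major 9th

Ab phrygian: Ab Bbb Cb Db Eb Fb Gb.
The 4th degree is Db and the 5th scale degree (up an octave) is Eb.
Db up to Eb spans 9 letter names and 14 semitones — a major ninth.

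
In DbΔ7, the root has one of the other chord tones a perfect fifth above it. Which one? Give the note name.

DbM7 (Db major seventh): Db F Ab C.
The root is Db. A perfect fifth above Db is Ab.
Ab is the chord's 5th.

Ab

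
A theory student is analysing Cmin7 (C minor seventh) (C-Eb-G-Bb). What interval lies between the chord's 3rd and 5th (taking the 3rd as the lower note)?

So we need the interval from Eb up to G.
From Eb to G is 4 semitones, exactly the major third.

major third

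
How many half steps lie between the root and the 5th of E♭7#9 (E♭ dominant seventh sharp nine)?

E♭ dominant seventh sharp nine: E♭ G B♭ D♭ F♯.
E♭ to B♭ is a perfect fifth: 7 semitones.

7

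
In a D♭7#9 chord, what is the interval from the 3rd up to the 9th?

major 7th

The chord tones of D♭ dominant seventh sharp nine are D♭–F–A♭–C♭–E.
3rd = F; 9th = E.
Counting 7 letters and 11 half steps from F gives a major seventh.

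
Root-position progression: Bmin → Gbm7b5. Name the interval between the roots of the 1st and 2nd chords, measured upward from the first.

d6

The roots are B and Gb.
6 letter names make it a sixth; at 7 semitones (a whole step narrower than major) the quality is diminished.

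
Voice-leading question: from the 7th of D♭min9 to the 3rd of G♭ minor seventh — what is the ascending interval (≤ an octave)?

minor 7th

D♭min9 has C♭ as its 7th, and G♭ minor seventh has B𝄫 as its 3rd.
From C♭ to B𝄫: 10 semitones over a seventh = minor.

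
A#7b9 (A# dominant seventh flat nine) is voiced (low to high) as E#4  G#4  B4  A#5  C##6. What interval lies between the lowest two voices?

Those voices are E#4 and G#4.
From E# to G#: 3 semitones over a third = minor.

m3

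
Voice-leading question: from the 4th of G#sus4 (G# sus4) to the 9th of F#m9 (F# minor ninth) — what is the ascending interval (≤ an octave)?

perfect 5th

The 4th of G#sus4 (G# sus4) is C#; the 9th of F#m9 (F# minor ninth) is G#.
C# up to G# spans 5 letter names and 7 semitones — a perfect fifth.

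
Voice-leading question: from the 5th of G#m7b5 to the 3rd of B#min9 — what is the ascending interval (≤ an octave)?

G#m7b5 has D as its 5th, and B#min9 has D# as its 3rd.
From D to D#: 1 semitone over a unison = augmented.

A1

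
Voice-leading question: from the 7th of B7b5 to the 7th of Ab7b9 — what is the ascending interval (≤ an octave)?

The 7th of B7b5 is A; the 7th of Ab7b9 is Gb.
From A to Gb: 9 semitones over a seventh = diminished.

diminished seventh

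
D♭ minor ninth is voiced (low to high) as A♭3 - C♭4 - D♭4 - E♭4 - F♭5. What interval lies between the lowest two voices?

Those voices are A♭3 and C♭4.
From A♭ to C♭: 3 semitones over a third = minor.

minor third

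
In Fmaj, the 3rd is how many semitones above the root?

4

Fmaj is spelled F-A-C.
F to A is a major third: 4 semitones.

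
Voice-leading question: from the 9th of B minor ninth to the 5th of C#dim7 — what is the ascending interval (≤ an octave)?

diminished fifth

B minor ninth has C# as its 9th, and C#dim7 has G as its 5th.
From C# to G: 6 semitones over a fifth = diminished.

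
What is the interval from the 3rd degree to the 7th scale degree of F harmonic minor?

augmented fifth

The scale runs F G A♭ B♭ C D♭ E.
That puts A♭ below E.
5 letter names make it a fifth; at 8 semitones (a half step wider than perfect) the quality is augmented.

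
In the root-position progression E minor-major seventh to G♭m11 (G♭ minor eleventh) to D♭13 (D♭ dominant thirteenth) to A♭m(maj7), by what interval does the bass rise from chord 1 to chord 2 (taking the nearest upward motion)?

diminished third

The roots are E and G♭.
E up to G♭ is 2 semitones, a whole step narrower than a major third, so the interval is diminished.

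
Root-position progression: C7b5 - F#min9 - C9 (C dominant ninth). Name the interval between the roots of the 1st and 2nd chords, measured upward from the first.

augmented 4th

The roots are C and F#.
4 letter names make it a fourth; at 6 semitones (a half step wider than perfect) the quality is augmented.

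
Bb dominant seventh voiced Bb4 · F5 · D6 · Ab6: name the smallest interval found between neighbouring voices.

Adjacent intervals: Bb4→F5 = perfect fifth; F5→D6 = major sixth; D6→Ab6 = diminished fifth.
The smallest is D6 to Ab6, a diminished fifth (6 semitones).

diminished 5th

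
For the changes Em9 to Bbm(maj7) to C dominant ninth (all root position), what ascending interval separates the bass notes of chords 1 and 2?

The roots are E and Bb.
From E to Bb: 6 semitones over a fifth = diminished.

diminished 5th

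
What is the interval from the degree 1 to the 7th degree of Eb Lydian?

Eb lydian: Eb F G A Bb C D.
The degree 1 is Eb and the 7th scale degree is D.
Eb up to D spans 7 letter names and 11 semitones — a major seventh.

major seventh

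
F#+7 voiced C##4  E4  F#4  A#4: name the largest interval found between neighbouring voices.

M3

Adjacent intervals: C##4→E4 = diminished third; E4→F#4 = major second; F#4→A#4 = major third.
The largest is F#4 to A#4, a major third (4 semitones).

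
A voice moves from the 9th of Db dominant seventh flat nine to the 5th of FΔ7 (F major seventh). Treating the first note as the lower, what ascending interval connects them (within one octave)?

augmented sixth

The 9th of Db dominant seventh flat nine is Ebb; the 5th of FΔ7 (F major seventh) is C.
6 letter names make it a sixth; at 10 semitones (a half step wider than major) the quality is augmented.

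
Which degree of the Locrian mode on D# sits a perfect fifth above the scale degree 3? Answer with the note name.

C#

The scale is D# E F# G# A B C#.
The scale degree 3 is F#; a perfect fifth above that is C# — scale degree 7.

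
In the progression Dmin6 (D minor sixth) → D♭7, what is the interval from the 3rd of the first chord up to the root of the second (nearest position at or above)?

Dmin6 (D minor sixth) has F as its 3rd, and D♭7 has D♭ as its root.
F up to D♭ is 8 semitones, a half step narrower than a major sixth, so the interval is minor.

minor 6th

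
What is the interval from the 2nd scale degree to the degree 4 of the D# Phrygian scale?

major 3rd

The scale runs D# E F# G# A# B C#.
2nd scale degree = E; 4th degree = G#.
Counting 3 letters and 4 half steps from E gives a major third.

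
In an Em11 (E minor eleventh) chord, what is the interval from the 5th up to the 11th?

minor seventh

Em11: E G B D F♯ A.
5th = B; 11th = A.
7 letter names make it a seventh; at 10 semitones (a half step narrower than major) the quality is minor.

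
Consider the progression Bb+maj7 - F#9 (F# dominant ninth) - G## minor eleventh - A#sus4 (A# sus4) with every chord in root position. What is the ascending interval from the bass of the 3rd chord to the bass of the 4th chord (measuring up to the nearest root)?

minor second

The roots are G## and A#.
2 letter names make it a second; at 1 semitone (a half step narrower than major) the quality is minor.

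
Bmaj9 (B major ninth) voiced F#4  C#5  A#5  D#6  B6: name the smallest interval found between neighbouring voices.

perfect fourth

Adjacent intervals: F#4→C#5 = perfect fifth; C#5→A#5 = major sixth; A#5→D#6 = perfect fourth; D#6→B6 = minor sixth.
The smallest is A#5 to D#6, a perfect fourth (5 semitones).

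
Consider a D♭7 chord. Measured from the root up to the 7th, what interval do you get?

minor seventh

D♭7 is spelled D♭-F-A♭-C♭.
So we need the interval from D♭ up to C♭.
7 letter names make it a seventh; at 10 semitones (a half step narrower than major) the quality is minor.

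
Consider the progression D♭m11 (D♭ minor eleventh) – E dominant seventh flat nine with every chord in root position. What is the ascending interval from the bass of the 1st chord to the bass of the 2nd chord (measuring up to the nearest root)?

The roots are D♭ and E.
D♭ up to E is 3 semitones, a half step wider than a major second, so the interval is augmented.

augmented second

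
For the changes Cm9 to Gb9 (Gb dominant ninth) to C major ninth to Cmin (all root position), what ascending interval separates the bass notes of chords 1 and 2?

diminished fifth

The roots are C and Gb.
5 letter names make it a fifth; at 6 semitones (a half step narrower than perfect) the quality is diminished.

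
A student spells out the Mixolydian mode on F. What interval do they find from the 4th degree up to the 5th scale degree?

M2

Spelling the Mixolydian mode on F: F G A Bb C D Eb.
That puts Bb below C.
Bb up to C spans 2 letter names and 2 semitones — a major second.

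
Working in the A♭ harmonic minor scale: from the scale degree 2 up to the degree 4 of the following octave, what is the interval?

minor tenth

Spelling the A♭ harmonic minor scale: A♭ B♭ C♭ D♭ E♭ F♭ G.
The scale degree 2 is B♭ and the degree 4 (up an octave) is D♭.
From B♭ to D♭: 15 semitones over a tenth = minor.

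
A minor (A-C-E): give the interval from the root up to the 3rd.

Root = A; 3rd = C.
A up to C is 3 semitones, a half step narrower than a major third, so the interval is minor.

minor 3rd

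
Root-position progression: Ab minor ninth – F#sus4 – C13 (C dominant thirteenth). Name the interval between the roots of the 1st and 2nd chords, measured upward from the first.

augmented 6th

The roots are Ab and F#.
Ab up to F# is 10 semitones, a half step wider than a major sixth, so the interval is augmented.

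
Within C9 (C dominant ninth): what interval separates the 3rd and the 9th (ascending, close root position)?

minor seventh

C9 is spelled C–E–G–Bb–D.
So we need the interval from E up to D.
From E to D: 10 semitones over a seventh = minor.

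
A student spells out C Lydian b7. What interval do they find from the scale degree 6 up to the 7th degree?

Spelling C Lydian b7: C D E F# G A Bb.
So we need the interval from A up to Bb.
A up to Bb is 1 semitone, a half step narrower than a major second, so the interval is minor.

minor 2nd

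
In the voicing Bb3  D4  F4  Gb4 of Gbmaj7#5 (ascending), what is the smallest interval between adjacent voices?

minor 2nd

Adjacent intervals: Bb3→D4 = major third; D4→F4 = minor third; F4→Gb4 = minor second.
The smallest is F4 to Gb4, a minor second (1 semitone).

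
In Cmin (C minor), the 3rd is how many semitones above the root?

3

The chord tones of C minor are C E♭ G.
C to E♭ is a minor third: 3 semitones.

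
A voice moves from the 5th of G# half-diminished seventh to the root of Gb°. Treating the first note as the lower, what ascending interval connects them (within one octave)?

diminished fourth

G# half-diminished seventh has D as its 5th, and Gb° has Gb as its root.
4 letter names make it a fourth; at 4 semitones (a half step narrower than perfect) the quality is diminished.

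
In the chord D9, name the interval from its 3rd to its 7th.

diminished fifth

The chord tones of D dominant ninth are D–F#–A–C–E.
3rd = F#; 7th = C.
F# up to C is 6 semitones, a half step narrower than a perfect fifth, so the interval is diminished.
That tritone between 3rd and 7th is what gives the dominant seventh its pull toward resolution.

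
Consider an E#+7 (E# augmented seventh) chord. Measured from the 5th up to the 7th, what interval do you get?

E# augmented seventh is spelled E#, G##, B##, D#.
5th = B##; 7th = D#.
B## up to D# is 2 semitones, a whole step narrower than a major third, so the interval is diminished.

diminished 3rd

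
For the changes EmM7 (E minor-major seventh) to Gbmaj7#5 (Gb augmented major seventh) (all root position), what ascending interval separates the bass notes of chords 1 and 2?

The roots are E and Gb.
From E to Gb: 2 semitones over a third = diminished.

d3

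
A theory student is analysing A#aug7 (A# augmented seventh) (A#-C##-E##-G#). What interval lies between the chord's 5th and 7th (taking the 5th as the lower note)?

That puts E## below G#.
3 letter names make it a third; at 2 semitones (a whole step narrower than major) the quality is diminished.

diminished third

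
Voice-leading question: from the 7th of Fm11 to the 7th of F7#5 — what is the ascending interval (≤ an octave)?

Fm11 has E♭ as its 7th, and F7#5 has E♭ as its 7th.
From E♭ to E♭ is 0 semitones, exactly the perfect unison.

perfect 1st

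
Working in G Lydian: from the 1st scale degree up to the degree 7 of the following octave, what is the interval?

G lydian: G A B C# D E F#.
That puts G below F#.
G up to F# spans 14 letter names and 23 semitones — a major fourteenth.

major fourteenth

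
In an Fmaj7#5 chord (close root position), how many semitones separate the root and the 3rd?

Spelling the chord: F–A–C#–E.
F to A is a major third: 4 semitones.

4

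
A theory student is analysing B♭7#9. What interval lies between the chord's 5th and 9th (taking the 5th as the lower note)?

augmented fifth

The chord tones of B♭ dominant seventh sharp nine are B♭–D–F–A♭–C♯.
That puts F below C♯.
5 letter names make it a fifth; at 8 semitones (a half step wider than perfect) the quality is augmented.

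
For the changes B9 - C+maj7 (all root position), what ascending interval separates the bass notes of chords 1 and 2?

minor second

The roots are B and C.
B up to C is 1 semitone, a half step narrower than a major second, so the interval is minor.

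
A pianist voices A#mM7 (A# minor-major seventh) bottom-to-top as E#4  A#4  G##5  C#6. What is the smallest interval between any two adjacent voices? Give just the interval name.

Adjacent intervals: E#4→A#4 = perfect fourth; A#4→G##5 = major seventh; G##5→C#6 = diminished fourth.
The smallest is G##5 to C#6, a diminished fourth (4 semitones).

diminished 4th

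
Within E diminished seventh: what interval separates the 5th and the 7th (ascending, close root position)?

E diminished seventh is spelled E, G, Bb, Db.
So we need the interval from Bb up to Db.
Bb up to Db is 3 semitones, a half step narrower than a major third, so the interval is minor.

minor 3rd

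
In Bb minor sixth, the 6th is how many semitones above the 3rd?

Bbm6: Bb–Db–F–G.
Db to G is an augmented fourth: 6 semitones.

6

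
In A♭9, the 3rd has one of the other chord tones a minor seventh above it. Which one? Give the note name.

Spelling the chord: A♭–C–E♭–G♭–B♭.
The 3rd is C. A minor seventh above C is B♭.
B♭ is the chord's 9th.

Bb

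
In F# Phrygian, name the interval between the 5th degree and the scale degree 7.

minor third

The scale runs F# G A B C# D E.
That puts C# below E.
From C# to E: 3 semitones over a third = minor.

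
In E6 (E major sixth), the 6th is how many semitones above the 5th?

2

The chord tones of E major sixth are E-G♯-B-C♯.
B to C♯ is a major second: 2 semitones.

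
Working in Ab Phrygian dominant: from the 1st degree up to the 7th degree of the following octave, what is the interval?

minor fourteenth

Spelling Ab Phrygian dominant: Ab Bbb C Db Eb Fb Gb.
1st degree = Ab; degree 7 (up an octave) = Gb.
14 letter names make it a fourteenth; at 22 semitones (a half step narrower than major) the quality is minor.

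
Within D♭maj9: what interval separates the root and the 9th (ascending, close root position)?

Spelling the chord: D♭–F–A♭–C–E♭.
Root = D♭; 9th = E♭.
Counting 9 letters and 14 half steps from D♭ gives a major ninth.

M9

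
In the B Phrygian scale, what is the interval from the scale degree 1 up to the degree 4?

perfect fourth

The scale runs B C D E F# G A.
The scale degree 1 is B and the 4th degree is E.
Counting 4 letters and 5 half steps from B gives a perfect fourth.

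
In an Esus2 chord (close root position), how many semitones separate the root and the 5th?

The chord tones of E sus2 are E-F♯-B.
E to B is a perfect fifth: 7 semitones.

7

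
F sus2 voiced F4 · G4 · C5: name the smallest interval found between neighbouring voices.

major second

Adjacent intervals: F4→G4 = major second; G4→C5 = perfect fourth.
The smallest is F4 to G4, a major second (2 semitones).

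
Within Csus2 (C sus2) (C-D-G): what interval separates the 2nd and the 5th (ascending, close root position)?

perfect fourth

2nd = D; 5th = G.
D up to G spans 4 letter names and 5 semitones — a perfect fourth.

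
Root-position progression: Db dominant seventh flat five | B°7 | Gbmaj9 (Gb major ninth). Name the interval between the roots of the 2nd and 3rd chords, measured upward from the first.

diminished sixth

The roots are B and Gb.
B up to Gb is 7 semitones, a whole step narrower than a major sixth, so the interval is diminished.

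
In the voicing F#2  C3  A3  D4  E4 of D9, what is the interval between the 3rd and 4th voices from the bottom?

perfect fourth

Those voices are A3 and D4.
Counting 4 letters and 5 half steps from A gives a perfect fourth.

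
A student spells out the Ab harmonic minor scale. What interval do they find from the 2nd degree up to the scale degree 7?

major 6th

Ab harmonic minor: Ab Bb Cb Db Eb Fb G.
So we need the interval from Bb up to G.
From Bb to G is 9 semitones, exactly the major sixth.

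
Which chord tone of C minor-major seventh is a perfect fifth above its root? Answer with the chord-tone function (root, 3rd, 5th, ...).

C minor-major seventh is spelled C Eb G B.
The root is C. A perfect fifth above C is G.
G is the chord's 5th.

5th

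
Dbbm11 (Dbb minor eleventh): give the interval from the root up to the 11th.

perfect eleventh

Dbbm11 (Dbb minor eleventh) is spelled Dbb-Fbb-Abb-Cbb-Ebb-Gbb.
Root = Dbb; 11th = Gbb.
From Dbb to Gbb is 17 semitones, exactly the perfect eleventh.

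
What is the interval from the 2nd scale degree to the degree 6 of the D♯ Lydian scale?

Spelling the D♯ Lydian scale: D♯ E♯ F𝄪 G𝄪 A♯ B♯ C𝄪.
That puts E♯ below B♯.
Counting 5 letters and 7 half steps from E♯ gives a perfect fifth.

perfect 5th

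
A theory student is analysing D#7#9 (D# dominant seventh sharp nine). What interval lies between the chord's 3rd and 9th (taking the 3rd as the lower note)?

M7

The chord tones of D#7#9 (D# dominant seventh sharp nine) are D# F## A# C# E##.
3rd = F##; 9th = E##.
Counting 7 letters and 11 half steps from F## gives a major seventh.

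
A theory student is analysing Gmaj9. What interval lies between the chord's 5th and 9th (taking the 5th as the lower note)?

perfect fifth

Gmaj9 (G major ninth): G, B, D, F#, A.
So we need the interval from D up to A.
Counting 5 letters and 7 half steps from D gives a perfect fifth.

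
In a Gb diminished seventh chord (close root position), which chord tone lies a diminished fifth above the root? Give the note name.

Gb°7 is spelled Gb-Bbb-Dbb-Fbb.
The root is Gb. A diminished fifth above Gb is Dbb.
Dbb is the chord's 5th.

Dbb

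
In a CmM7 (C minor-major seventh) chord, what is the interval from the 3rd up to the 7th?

augmented fifth

C minor-major seventh: C Eb G B.
That puts Eb below B.
From Eb to B: 8 semitones over a fifth = augmented.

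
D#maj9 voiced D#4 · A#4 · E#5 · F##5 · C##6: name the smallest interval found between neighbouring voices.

M2

Adjacent intervals: D#4→A#4 = perfect fifth; A#4→E#5 = perfect fifth; E#5→F##5 = major second; F##5→C##6 = perfect fifth.
The smallest is E#5 to F##5, a major second (2 semitones).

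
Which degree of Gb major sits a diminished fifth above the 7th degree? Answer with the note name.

The scale is Gb Ab Bb Cb Db Eb F.
The 7th degree is F; a diminished fifth above that is Cb — scale degree 4.

Cb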